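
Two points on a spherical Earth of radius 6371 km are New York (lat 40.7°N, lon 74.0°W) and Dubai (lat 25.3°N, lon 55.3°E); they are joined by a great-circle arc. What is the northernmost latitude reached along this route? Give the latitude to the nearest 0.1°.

The great circle lies in the plane with unit normal n̂ = (p₁ × p₂)/|p₁ × p₂|.
Here n̂_z ≈ +0.537; the vertex latitude is φ_max = arccos|n̂_z| ≈ 57.5°.
Check via Clairaut: cos φ_max = |cos φ₁| · sin C = cos(40.7°)·sin(45.1°) ≈ 0.537, again giving ≈ 57.5°.

≈ 57.5°N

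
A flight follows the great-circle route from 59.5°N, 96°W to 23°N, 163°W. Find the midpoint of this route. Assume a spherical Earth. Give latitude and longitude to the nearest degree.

≈ 46°N, 140°W

Convert each endpoint to a unit vector on the sphere (x = cos φ cos λ, y = cos φ sin λ, z = sin φ).
The central angle between the endpoints is δ = arccos(p₁·p₂) ≈ 1.025 rad (58.7°).
Interpolate at f = 1/2 with slerp weights a = sin((1−f)δ)/sin δ ≈ 0.574, b = sin(fδ)/sin δ ≈ 0.574.
p = a·p₁ + b·p₂ ≈ (-0.535, -0.444, 0.718); φ = arcsin(p_z) ≈ 45.93°, λ = atan2(p_y, p_x) ≈ -140.34°.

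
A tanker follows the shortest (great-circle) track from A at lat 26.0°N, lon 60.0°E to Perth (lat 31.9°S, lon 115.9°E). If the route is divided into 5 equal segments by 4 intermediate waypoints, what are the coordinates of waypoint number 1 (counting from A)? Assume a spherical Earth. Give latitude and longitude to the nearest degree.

≈ lat 15°N, lon 72°E

Convert each endpoint to a unit vector on the sphere (x = cos φ cos λ, y = cos φ sin λ, z = sin φ).
The central angle between the endpoints is δ = arccos(p₁·p₂) ≈ 1.373 rad (78.7°).
Interpolate at f = 1/5 with slerp weights a = sin((1−f)δ)/sin δ ≈ 0.908, b = sin(fδ)/sin δ ≈ 0.277.
p = a·p₁ + b·p₂ ≈ (0.306, 0.918, 0.252); φ = arcsin(p_z) ≈ 14.59°, λ = atan2(p_y, p_x) ≈ 71.59°.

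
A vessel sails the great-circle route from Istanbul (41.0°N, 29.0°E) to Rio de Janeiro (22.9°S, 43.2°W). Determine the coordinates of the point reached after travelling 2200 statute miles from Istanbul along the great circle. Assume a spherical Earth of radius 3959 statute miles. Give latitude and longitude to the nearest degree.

≈ 22°N, 1°W

Convert each endpoint to a unit vector on the sphere (x = cos φ cos λ, y = cos φ sin λ, z = sin φ).
The central angle between the endpoints is δ = arccos(p₁·p₂) ≈ 1.614 rad (92.5°). The total great-circle distance is δ·R ≈ 1.614 × 3959 ≈ 6388 mi, so the target fraction is f = 2200/6388 ≈ 0.344.
Interpolate at f ≈ 0.344 with slerp weights a = sin((1−f)δ)/sin δ ≈ 0.872, b = sin(fδ)/sin δ ≈ 0.528.
p = a·p₁ + b·p₂ ≈ (0.930, -0.014, 0.367); φ = arcsin(p_z) ≈ 21.51°, λ = atan2(p_y, p_x) ≈ -0.85°.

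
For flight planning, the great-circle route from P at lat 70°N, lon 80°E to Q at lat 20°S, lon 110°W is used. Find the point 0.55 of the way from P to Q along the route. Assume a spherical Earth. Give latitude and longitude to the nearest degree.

Write both endpoints as unit vectors p₁, p₂ with components (cos φ cos λ, cos φ sin λ, sin φ).
The central angle between the endpoints is δ = arccos(p₁·p₂) ≈ 2.263 rad (129.6°).
Interpolate at f = 0.55 with slerp weights a = sin((1−f)δ)/sin δ ≈ 1.105, b = sin(fδ)/sin δ ≈ 1.230.
p = a·p₁ + b·p₂ ≈ (-0.330, -0.714, 0.618); φ = arcsin(p_z) ≈ 38.16°, λ = atan2(p_y, p_x) ≈ -114.79°.

≈ lat 38°N, lon 115°W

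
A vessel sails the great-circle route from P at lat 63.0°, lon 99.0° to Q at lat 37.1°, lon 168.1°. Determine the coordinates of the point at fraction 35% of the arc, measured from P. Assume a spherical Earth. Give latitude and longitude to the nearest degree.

Write both endpoints as unit vectors p₁, p₂ with components (cos φ cos λ, cos φ sin λ, sin φ).
The central angle between the endpoints is δ = arccos(p₁·p₂) ≈ 0.841 rad (48.2°).
Interpolate at f = 0.35 with slerp weights a = sin((1−f)δ)/sin δ ≈ 0.697, b = sin(fδ)/sin δ ≈ 0.389.
p = a·p₁ + b·p₂ ≈ (-0.353, 0.377, 0.856); φ = arcsin(p_z) ≈ 58.90°, λ = atan2(p_y, p_x) ≈ 133.16°.

≈ lat 59°, lon 133°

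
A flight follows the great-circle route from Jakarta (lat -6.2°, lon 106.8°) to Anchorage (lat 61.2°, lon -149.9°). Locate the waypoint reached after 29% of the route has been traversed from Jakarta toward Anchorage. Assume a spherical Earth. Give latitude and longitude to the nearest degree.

Convert each endpoint to a unit vector on the sphere (x = cos φ cos λ, y = cos φ sin λ, z = sin φ).
The central angle between the endpoints is δ = arccos(p₁·p₂) ≈ 1.777 rad (101.8°).
Interpolate at f = 0.29 with slerp weights a = sin((1−f)δ)/sin δ ≈ 0.973, b = sin(fδ)/sin δ ≈ 0.504.
p = a·p₁ + b·p₂ ≈ (-0.490, 0.805, 0.336); φ = arcsin(p_z) ≈ 19.64°, λ = atan2(p_y, p_x) ≈ 121.32°.

≈ lat 20°, lon 121°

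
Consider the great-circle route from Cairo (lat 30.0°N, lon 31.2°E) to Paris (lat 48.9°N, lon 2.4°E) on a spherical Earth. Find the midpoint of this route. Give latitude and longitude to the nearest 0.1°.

From cos δ = sin φ₁ sin φ₂ + cos φ₁ cos φ₂ cos Δλ, the central angle is δ ≈ 0.504 rad (28.9°).
Interpolate at f = 1/2 with slerp weights a = sin((1−f)δ)/sin δ ≈ 0.516, b = sin(fδ)/sin δ ≈ 0.516.
p = a·p₁ + b·p₂ ≈ (0.722, 0.246, 0.647); φ = arcsin(p_z) ≈ 40.33°, λ = atan2(p_y, p_x) ≈ 18.81°.

≈ lat 40.3°N, lon 18.8°E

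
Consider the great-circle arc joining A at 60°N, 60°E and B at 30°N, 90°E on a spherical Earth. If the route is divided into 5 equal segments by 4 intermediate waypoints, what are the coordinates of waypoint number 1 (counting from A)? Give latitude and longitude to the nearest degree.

≈ 55°N, 69°E

Convert each endpoint to a unit vector on the sphere (x = cos φ cos λ, y = cos φ sin λ, z = sin φ).
The central angle between the endpoints is δ = arccos(p₁·p₂) ≈ 0.630 rad (36.1°).
Interpolate at f = 1/5 with slerp weights a = sin((1−f)δ)/sin δ ≈ 0.820, b = sin(fδ)/sin δ ≈ 0.213.
p = a·p₁ + b·p₂ ≈ (0.205, 0.540, 0.817); φ = arcsin(p_z) ≈ 54.74°, λ = atan2(p_y, p_x) ≈ 69.21°.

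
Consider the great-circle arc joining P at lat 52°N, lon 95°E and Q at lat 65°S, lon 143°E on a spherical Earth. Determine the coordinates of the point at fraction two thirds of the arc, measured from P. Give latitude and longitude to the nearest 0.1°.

≈ lat 26.9°S, lon 119.5°E

Convert each endpoint to a unit vector on the sphere (x = cos φ cos λ, y = cos φ sin λ, z = sin φ).
The central angle between the endpoints is δ = arccos(p₁·p₂) ≈ 2.141 rad (122.7°).
Interpolate at f = 2/3 with slerp weights a = sin((1−f)δ)/sin δ ≈ 0.778, b = sin(fδ)/sin δ ≈ 1.176.
p = a·p₁ + b·p₂ ≈ (-0.439, 0.776, -0.453); φ = arcsin(p_z) ≈ -26.93°, λ = atan2(p_y, p_x) ≈ 119.47°.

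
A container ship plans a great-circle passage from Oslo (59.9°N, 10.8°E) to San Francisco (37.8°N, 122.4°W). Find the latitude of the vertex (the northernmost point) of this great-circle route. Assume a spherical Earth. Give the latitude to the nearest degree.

≈ 73°N

The great circle lies in the plane with unit normal n̂ = (p₁ × p₂)/|p₁ × p₂|.
Here n̂_z ≈ -0.299; the vertex latitude is φ_max = arccos|n̂_z| ≈ 72.6°.
Check via Clairaut: cos φ_max = |cos φ₁| · sin C = cos(59.9°)·sin(36.6°) ≈ 0.299, again giving ≈ 72.6°.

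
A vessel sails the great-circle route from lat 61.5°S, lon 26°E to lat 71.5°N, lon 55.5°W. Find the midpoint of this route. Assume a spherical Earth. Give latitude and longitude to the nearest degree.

≈ lat 6°N, lon 5°W

From cos δ = sin φ₁ sin φ₂ + cos φ₁ cos φ₂ cos Δλ, the central angle is δ ≈ 2.517 rad (144.2°).
Interpolate at f = 1/2 with slerp weights a = sin((1−f)δ)/sin δ ≈ 1.627, b = sin(fδ)/sin δ ≈ 1.627.
p = a·p₁ + b·p₂ ≈ (0.990, -0.085, 0.113); φ = arcsin(p_z) ≈ 6.49°, λ = atan2(p_y, p_x) ≈ -4.91°.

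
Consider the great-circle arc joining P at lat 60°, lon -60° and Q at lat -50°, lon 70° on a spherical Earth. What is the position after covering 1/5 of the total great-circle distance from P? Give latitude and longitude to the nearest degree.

≈ lat 47°, lon -12°

The haversine formula gives a central angle δ ≈ 2.626 rad (150.5°) between the endpoints.
Interpolate at f = 1/5 with slerp weights a = sin((1−f)δ)/sin δ ≈ 1.750, b = sin(fδ)/sin δ ≈ 1.017.
p = a·p₁ + b·p₂ ≈ (0.661, -0.144, 0.736); φ = arcsin(p_z) ≈ 47.43°, λ = atan2(p_y, p_x) ≈ -12.25°.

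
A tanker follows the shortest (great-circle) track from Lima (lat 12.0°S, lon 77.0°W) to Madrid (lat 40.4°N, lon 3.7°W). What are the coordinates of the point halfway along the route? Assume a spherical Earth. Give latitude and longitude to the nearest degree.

Convert each endpoint to a unit vector on the sphere (x = cos φ cos λ, y = cos φ sin λ, z = sin φ).
The central angle between the endpoints is δ = arccos(p₁·p₂) ≈ 1.491 rad (85.5°).
Interpolate at f = 1/2 with slerp weights a = sin((1−f)δ)/sin δ ≈ 0.681, b = sin(fδ)/sin δ ≈ 0.681.
p = a·p₁ + b·p₂ ≈ (0.667, -0.682, 0.300); φ = arcsin(p_z) ≈ 17.43°, λ = atan2(p_y, p_x) ≈ -45.64°.

≈ lat 17°N, lon 46°W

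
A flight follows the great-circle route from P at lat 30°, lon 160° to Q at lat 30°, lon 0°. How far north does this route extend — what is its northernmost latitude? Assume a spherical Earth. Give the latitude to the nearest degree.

The great circle lies in the plane with unit normal n̂ = (p₁ × p₂)/|p₁ × p₂|.
Here n̂_z ≈ -0.288; the vertex latitude is φ_max = arccos|n̂_z| ≈ 73.3°.

≈ 73°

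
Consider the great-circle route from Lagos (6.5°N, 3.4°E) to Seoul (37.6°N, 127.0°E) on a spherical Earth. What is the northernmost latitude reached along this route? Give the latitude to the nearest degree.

≈ 45°N

The great circle lies in the plane with unit normal n̂ = (p₁ × p₂)/|p₁ × p₂|.
Here n̂_z ≈ +0.705; the vertex latitude is φ_max = arccos|n̂_z| ≈ 45.2°.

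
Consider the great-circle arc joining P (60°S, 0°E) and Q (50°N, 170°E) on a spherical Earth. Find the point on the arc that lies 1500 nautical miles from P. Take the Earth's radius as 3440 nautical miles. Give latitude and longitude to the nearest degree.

≈ (74°S, 58°E)

The haversine formula gives a central angle δ ≈ 2.941 rad (168.5°) between the endpoints. The total great-circle distance is δ·R ≈ 2.941 × 3440 ≈ 10117 nmi, so the target fraction is f = 1500/10117 ≈ 0.148.
Interpolate at f ≈ 0.148 with slerp weights a = sin((1−f)δ)/sin δ ≈ 2.982, b = sin(fδ)/sin δ ≈ 2.119.
p = a·p₁ + b·p₂ ≈ (0.150, 0.236, -0.960); φ = arcsin(p_z) ≈ -73.73°, λ = atan2(p_y, p_x) ≈ 57.59°.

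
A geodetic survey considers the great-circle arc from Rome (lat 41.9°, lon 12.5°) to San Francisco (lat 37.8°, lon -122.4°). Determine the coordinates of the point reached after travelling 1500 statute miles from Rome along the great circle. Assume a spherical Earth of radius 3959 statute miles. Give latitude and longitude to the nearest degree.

≈ lat 58°, lon -11°

The haversine formula gives a central angle δ ≈ 1.577 rad (90.3°) between the endpoints. The total great-circle distance is δ·R ≈ 1.577 × 3959 ≈ 6242 mi, so the target fraction is f = 1500/6242 ≈ 0.240.
Interpolate at f ≈ 0.240 with slerp weights a = sin((1−f)δ)/sin δ ≈ 0.931, b = sin(fδ)/sin δ ≈ 0.370.
p = a·p₁ + b·p₂ ≈ (0.520, -0.097, 0.849); φ = arcsin(p_z) ≈ 58.06°, λ = atan2(p_y, p_x) ≈ -10.54°.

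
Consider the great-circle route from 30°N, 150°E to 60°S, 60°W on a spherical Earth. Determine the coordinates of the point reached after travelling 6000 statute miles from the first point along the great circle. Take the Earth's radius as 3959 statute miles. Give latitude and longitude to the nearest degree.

≈ 49°S, 170°W

Write both endpoints as unit vectors p₁, p₂ with components (cos φ cos λ, cos φ sin λ, sin φ).
The central angle between the endpoints is δ = arccos(p₁·p₂) ≈ 2.512 rad (143.9°). The total great-circle distance is δ·R ≈ 2.512 × 3959 ≈ 9943 mi, so the target fraction is f = 6000/9943 ≈ 0.603.
Interpolate at f ≈ 0.603 with slerp weights a = sin((1−f)δ)/sin δ ≈ 1.425, b = sin(fδ)/sin δ ≈ 1.695.
p = a·p₁ + b·p₂ ≈ (-0.645, -0.117, -0.755); φ = arcsin(p_z) ≈ -49.06°, λ = atan2(p_y, p_x) ≈ -169.72°.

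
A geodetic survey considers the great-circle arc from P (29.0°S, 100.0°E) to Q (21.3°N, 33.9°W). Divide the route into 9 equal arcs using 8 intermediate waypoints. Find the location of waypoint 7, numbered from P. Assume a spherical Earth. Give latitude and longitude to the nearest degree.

≈ (9°N, 5°W)

The haversine formula gives a central angle δ ≈ 2.406 rad (137.8°) between the endpoints.
Interpolate at f = 7/9 with slerp weights a = sin((1−f)δ)/sin δ ≈ 0.759, b = sin(fδ)/sin δ ≈ 1.423.
p = a·p₁ + b·p₂ ≈ (0.985, -0.086, 0.149); φ = arcsin(p_z) ≈ 8.57°, λ = atan2(p_y, p_x) ≈ -4.98°.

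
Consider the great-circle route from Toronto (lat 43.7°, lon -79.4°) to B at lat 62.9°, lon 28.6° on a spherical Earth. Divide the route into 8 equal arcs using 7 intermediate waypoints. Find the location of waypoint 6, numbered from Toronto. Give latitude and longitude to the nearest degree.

Write both endpoints as unit vectors p₁, p₂ with components (cos φ cos λ, cos φ sin λ, sin φ).
The central angle between the endpoints is δ = arccos(p₁·p₂) ≈ 1.032 rad (59.1°).
Interpolate at f = 6/8 with slerp weights a = sin((1−f)δ)/sin δ ≈ 0.297, b = sin(fδ)/sin δ ≈ 0.814.
p = a·p₁ + b·p₂ ≈ (0.365, -0.034, 0.930); φ = arcsin(p_z) ≈ 68.48°, λ = atan2(p_y, p_x) ≈ -5.26°.

≈ lat 68°, lon -5°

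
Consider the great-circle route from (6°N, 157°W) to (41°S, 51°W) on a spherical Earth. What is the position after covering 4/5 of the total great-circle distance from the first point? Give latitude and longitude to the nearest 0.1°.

From cos δ = sin φ₁ sin φ₂ + cos φ₁ cos φ₂ cos Δλ, the central angle is δ ≈ 1.850 rad (106.0°).
Interpolate at f = 4/5 with slerp weights a = sin((1−f)δ)/sin δ ≈ 0.376, b = sin(fδ)/sin δ ≈ 1.036.
p = a·p₁ + b·p₂ ≈ (0.148, -0.754, -0.640); φ = arcsin(p_z) ≈ -39.82°, λ = atan2(p_y, p_x) ≈ -78.91°.

≈ (39.8°S, 78.9°W)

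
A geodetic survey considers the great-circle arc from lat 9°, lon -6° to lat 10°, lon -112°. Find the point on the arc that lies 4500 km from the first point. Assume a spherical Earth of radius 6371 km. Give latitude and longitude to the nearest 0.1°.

≈ lat 15.1°, lon -47.0°

Convert each endpoint to a unit vector on the sphere (x = cos φ cos λ, y = cos φ sin λ, z = sin φ).
The central angle between the endpoints is δ = arccos(p₁·p₂) ≈ 1.814 rad (103.9°). The total great-circle distance is δ·R ≈ 1.814 × 6371 ≈ 11558 km, so the target fraction is f = 4500/11558 ≈ 0.389.
Interpolate at f ≈ 0.389 with slerp weights a = sin((1−f)δ)/sin δ ≈ 0.922, b = sin(fδ)/sin δ ≈ 0.669.
p = a·p₁ + b·p₂ ≈ (0.659, -0.706, 0.260); φ = arcsin(p_z) ≈ 15.09°, λ = atan2(p_y, p_x) ≈ -46.97°.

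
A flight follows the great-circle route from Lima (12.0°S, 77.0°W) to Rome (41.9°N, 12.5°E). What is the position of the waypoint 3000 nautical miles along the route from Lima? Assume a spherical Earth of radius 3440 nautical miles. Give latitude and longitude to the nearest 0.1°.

≈ 21.2°N, 38.9°W

Write both endpoints as unit vectors p₁, p₂ with components (cos φ cos λ, cos φ sin λ, sin φ).
The central angle between the endpoints is δ = arccos(p₁·p₂) ≈ 1.704 rad (97.6°). The total great-circle distance is δ·R ≈ 1.704 × 3440 ≈ 5861 nmi, so the target fraction is f = 3000/5861 ≈ 0.512.
Interpolate at f ≈ 0.512 with slerp weights a = sin((1−f)δ)/sin δ ≈ 0.746, b = sin(fδ)/sin δ ≈ 0.772.
p = a·p₁ + b·p₂ ≈ (0.725, -0.586, 0.361); φ = arcsin(p_z) ≈ 21.15°, λ = atan2(p_y, p_x) ≈ -38.94°.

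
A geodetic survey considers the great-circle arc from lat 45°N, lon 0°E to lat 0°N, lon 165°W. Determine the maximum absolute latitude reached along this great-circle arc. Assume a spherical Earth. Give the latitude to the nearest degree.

The great circle lies in the plane with unit normal n̂ = (p₁ × p₂)/|p₁ × p₂|.
Here n̂_z ≈ -0.251; the vertex latitude is φ_max = arccos|n̂_z| ≈ 75.5°.
Check via Clairaut: cos φ_max = |cos φ₁| · sin C = cos(45.0°)·sin(20.8°) ≈ 0.251, again giving ≈ 75.5°.

≈ 75°N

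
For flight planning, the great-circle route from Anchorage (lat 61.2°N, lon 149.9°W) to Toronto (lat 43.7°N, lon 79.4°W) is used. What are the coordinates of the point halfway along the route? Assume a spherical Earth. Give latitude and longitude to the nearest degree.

≈ lat 58°N, lon 107°W

Convert each endpoint to a unit vector on the sphere (x = cos φ cos λ, y = cos φ sin λ, z = sin φ).
The central angle between the endpoints is δ = arccos(p₁·p₂) ≈ 0.765 rad (43.8°).
Interpolate at f = 1/2 with slerp weights a = sin((1−f)δ)/sin δ ≈ 0.539, b = sin(fδ)/sin δ ≈ 0.539.
p = a·p₁ + b·p₂ ≈ (-0.153, -0.513, 0.845); φ = arcsin(p_z) ≈ 57.62°, λ = atan2(p_y, p_x) ≈ -106.60°.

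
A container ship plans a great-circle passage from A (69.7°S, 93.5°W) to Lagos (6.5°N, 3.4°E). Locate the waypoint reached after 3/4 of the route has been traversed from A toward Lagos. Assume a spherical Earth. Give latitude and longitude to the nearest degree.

≈ (17°S, 5°W)

Write both endpoints as unit vectors p₁, p₂ with components (cos φ cos λ, cos φ sin λ, sin φ).
The central angle between the endpoints is δ = arccos(p₁·p₂) ≈ 1.719 rad (98.5°).
Interpolate at f = 3/4 with slerp weights a = sin((1−f)δ)/sin δ ≈ 0.421, b = sin(fδ)/sin δ ≈ 0.971.
p = a·p₁ + b·p₂ ≈ (0.954, -0.089, -0.285); φ = arcsin(p_z) ≈ -16.57°, λ = atan2(p_y, p_x) ≈ -5.31°.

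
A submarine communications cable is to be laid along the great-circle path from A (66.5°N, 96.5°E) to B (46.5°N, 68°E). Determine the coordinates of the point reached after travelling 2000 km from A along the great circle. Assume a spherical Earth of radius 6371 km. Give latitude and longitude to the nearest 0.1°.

≈ (52.6°N, 73.2°E)

The haversine formula gives a central angle δ ≈ 0.436 rad (25.0°) between the endpoints. The total great-circle distance is δ·R ≈ 0.436 × 6371 ≈ 2778 km, so the target fraction is f = 2000/2778 ≈ 0.720.
Interpolate at f ≈ 0.720 with slerp weights a = sin((1−f)δ)/sin δ ≈ 0.288, b = sin(fδ)/sin δ ≈ 0.731.
p = a·p₁ + b·p₂ ≈ (0.176, 0.581, 0.795); φ = arcsin(p_z) ≈ 52.64°, λ = atan2(p_y, p_x) ≈ 73.19°.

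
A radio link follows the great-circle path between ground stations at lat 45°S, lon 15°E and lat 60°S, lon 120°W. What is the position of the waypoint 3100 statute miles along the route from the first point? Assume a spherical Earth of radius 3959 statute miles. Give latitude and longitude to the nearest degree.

≈ lat 74°S, lon 67°W

From cos δ = sin φ₁ sin φ₂ + cos φ₁ cos φ₂ cos Δλ, the central angle is δ ≈ 1.200 rad (68.8°). The total great-circle distance is δ·R ≈ 1.200 × 3959 ≈ 4751 mi, so the target fraction is f = 3100/4751 ≈ 0.653.
Interpolate at f ≈ 0.653 with slerp weights a = sin((1−f)δ)/sin δ ≈ 0.435, b = sin(fδ)/sin δ ≈ 0.757.
p = a·p₁ + b·p₂ ≈ (0.108, -0.248, -0.963); φ = arcsin(p_z) ≈ -74.31°, λ = atan2(p_y, p_x) ≈ -66.57°.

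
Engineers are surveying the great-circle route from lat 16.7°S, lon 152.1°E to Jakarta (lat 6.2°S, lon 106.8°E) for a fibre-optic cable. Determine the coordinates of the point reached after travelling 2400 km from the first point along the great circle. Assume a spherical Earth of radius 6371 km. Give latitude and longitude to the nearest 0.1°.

≈ lat 12.7°S, lon 130.2°E

The haversine formula gives a central angle δ ≈ 0.794 rad (45.5°) between the endpoints. The total great-circle distance is δ·R ≈ 0.794 × 6371 ≈ 5060 km, so the target fraction is f = 2400/5060 ≈ 0.474.
Interpolate at f ≈ 0.474 with slerp weights a = sin((1−f)δ)/sin δ ≈ 0.568, b = sin(fδ)/sin δ ≈ 0.516.
p = a·p₁ + b·p₂ ≈ (-0.629, 0.746, -0.219); φ = arcsin(p_z) ≈ -12.65°, λ = atan2(p_y, p_x) ≈ 130.17°.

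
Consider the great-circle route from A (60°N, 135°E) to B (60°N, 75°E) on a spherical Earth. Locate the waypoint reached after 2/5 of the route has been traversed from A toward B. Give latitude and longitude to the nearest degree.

≈ (63°N, 111°E)

Write both endpoints as unit vectors p₁, p₂ with components (cos φ cos λ, cos φ sin λ, sin φ).
The central angle between the endpoints is δ = arccos(p₁·p₂) ≈ 0.505 rad (29.0°).
Interpolate at f = 2/5 with slerp weights a = sin((1−f)δ)/sin δ ≈ 0.617, b = sin(fδ)/sin δ ≈ 0.415.
p = a·p₁ + b·p₂ ≈ (-0.164, 0.418, 0.893); φ = arcsin(p_z) ≈ 63.29°, λ = atan2(p_y, p_x) ≈ 111.45°.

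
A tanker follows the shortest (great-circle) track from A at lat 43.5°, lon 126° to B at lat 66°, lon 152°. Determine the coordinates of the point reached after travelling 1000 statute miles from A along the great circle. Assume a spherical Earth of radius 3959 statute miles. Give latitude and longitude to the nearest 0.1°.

Write both endpoints as unit vectors p₁, p₂ with components (cos φ cos λ, cos φ sin λ, sin φ).
The central angle between the endpoints is δ = arccos(p₁·p₂) ≈ 0.465 rad (26.6°). The total great-circle distance is δ·R ≈ 0.465 × 3959 ≈ 1839 mi, so the target fraction is f = 1000/1839 ≈ 0.544.
Interpolate at f ≈ 0.544 with slerp weights a = sin((1−f)δ)/sin δ ≈ 0.470, b = sin(fδ)/sin δ ≈ 0.558.
p = a·p₁ + b·p₂ ≈ (-0.401, 0.382, 0.833); φ = arcsin(p_z) ≈ 56.39°, λ = atan2(p_y, p_x) ≈ 136.35°.

≈ lat 56.4°, lon 136.4°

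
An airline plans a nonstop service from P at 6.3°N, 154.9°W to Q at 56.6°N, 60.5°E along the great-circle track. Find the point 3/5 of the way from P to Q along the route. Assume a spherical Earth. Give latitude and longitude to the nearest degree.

Write both endpoints as unit vectors p₁, p₂ with components (cos φ cos λ, cos φ sin λ, sin φ).
The central angle between the endpoints is δ = arccos(p₁·p₂) ≈ 1.933 rad (110.8°).
Interpolate at f = 3/5 with slerp weights a = sin((1−f)δ)/sin δ ≈ 0.747, b = sin(fδ)/sin δ ≈ 0.980.
p = a·p₁ + b·p₂ ≈ (-0.407, 0.155, 0.900); φ = arcsin(p_z) ≈ 64.21°, λ = atan2(p_y, p_x) ≈ 159.16°.

≈ 64°N, 159°E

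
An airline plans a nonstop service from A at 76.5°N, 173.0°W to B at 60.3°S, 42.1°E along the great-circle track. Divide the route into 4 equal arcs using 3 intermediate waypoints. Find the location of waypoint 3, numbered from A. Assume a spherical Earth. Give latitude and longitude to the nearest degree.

Convert each endpoint to a unit vector on the sphere (x = cos φ cos λ, y = cos φ sin λ, z = sin φ).
The central angle between the endpoints is δ = arccos(p₁·p₂) ≈ 2.791 rad (159.9°).
Interpolate at f = 3/4 with slerp weights a = sin((1−f)δ)/sin δ ≈ 1.872, b = sin(fδ)/sin δ ≈ 2.525.
p = a·p₁ + b·p₂ ≈ (0.494, 0.785, -0.373); φ = arcsin(p_z) ≈ -21.88°, λ = atan2(p_y, p_x) ≈ 57.81°.

≈ 22°S, 58°E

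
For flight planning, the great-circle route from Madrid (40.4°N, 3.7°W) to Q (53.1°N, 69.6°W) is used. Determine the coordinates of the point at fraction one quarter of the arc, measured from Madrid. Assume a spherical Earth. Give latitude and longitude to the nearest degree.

≈ (47°N, 16°W)

Write both endpoints as unit vectors p₁, p₂ with components (cos φ cos λ, cos φ sin λ, sin φ).
The central angle between the endpoints is δ = arccos(p₁·p₂) ≈ 0.788 rad (45.2°).
Interpolate at f = 1/4 with slerp weights a = sin((1−f)δ)/sin δ ≈ 0.786, b = sin(fδ)/sin δ ≈ 0.276.
p = a·p₁ + b·p₂ ≈ (0.655, -0.194, 0.730); φ = arcsin(p_z) ≈ 46.90°, λ = atan2(p_y, p_x) ≈ -16.50°.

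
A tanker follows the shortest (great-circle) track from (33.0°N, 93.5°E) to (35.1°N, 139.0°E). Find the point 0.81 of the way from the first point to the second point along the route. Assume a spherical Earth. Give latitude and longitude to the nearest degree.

≈ (36°N, 130°E)

Write both endpoints as unit vectors p₁, p₂ with components (cos φ cos λ, cos φ sin λ, sin φ).
The central angle between the endpoints is δ = arccos(p₁·p₂) ≈ 0.653 rad (37.4°).
Interpolate at f = 0.81 with slerp weights a = sin((1−f)δ)/sin δ ≈ 0.204, b = sin(fδ)/sin δ ≈ 0.831.
p = a·p₁ + b·p₂ ≈ (-0.523, 0.616, 0.589); φ = arcsin(p_z) ≈ 36.05°, λ = atan2(p_y, p_x) ≈ 130.33°.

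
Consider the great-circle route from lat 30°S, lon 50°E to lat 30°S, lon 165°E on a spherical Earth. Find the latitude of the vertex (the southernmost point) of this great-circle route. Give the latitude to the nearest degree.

The great circle lies in the plane with unit normal n̂ = (p₁ × p₂)/|p₁ × p₂|.
Here n̂_z ≈ +0.681; the vertex latitude is φ_max = arccos|n̂_z| ≈ 47.1°.

≈ 47°S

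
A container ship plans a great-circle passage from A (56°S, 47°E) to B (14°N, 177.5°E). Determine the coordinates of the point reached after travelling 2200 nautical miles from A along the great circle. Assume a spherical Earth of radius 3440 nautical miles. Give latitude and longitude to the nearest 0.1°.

The haversine formula gives a central angle δ ≈ 2.157 rad (123.6°) between the endpoints. The total great-circle distance is δ·R ≈ 2.157 × 3440 ≈ 7419 nmi, so the target fraction is f = 2200/7419 ≈ 0.297.
Interpolate at f ≈ 0.297 with slerp weights a = sin((1−f)δ)/sin δ ≈ 1.198, b = sin(fδ)/sin δ ≈ 0.716.
p = a·p₁ + b·p₂ ≈ (-0.237, 0.520, -0.820); φ = arcsin(p_z) ≈ -55.11°, λ = atan2(p_y, p_x) ≈ 114.51°.

≈ (55.1°S, 114.5°E)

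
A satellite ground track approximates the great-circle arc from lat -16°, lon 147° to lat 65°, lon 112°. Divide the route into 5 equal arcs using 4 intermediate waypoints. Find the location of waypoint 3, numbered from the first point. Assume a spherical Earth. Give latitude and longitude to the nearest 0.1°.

≈ lat 33.6°, lon 133.9°

The haversine formula gives a central angle δ ≈ 1.488 rad (85.2°) between the endpoints.
Interpolate at f = 3/5 with slerp weights a = sin((1−f)δ)/sin δ ≈ 0.563, b = sin(fδ)/sin δ ≈ 0.781.
p = a·p₁ + b·p₂ ≈ (-0.577, 0.601, 0.553); φ = arcsin(p_z) ≈ 33.58°, λ = atan2(p_y, p_x) ≈ 133.86°.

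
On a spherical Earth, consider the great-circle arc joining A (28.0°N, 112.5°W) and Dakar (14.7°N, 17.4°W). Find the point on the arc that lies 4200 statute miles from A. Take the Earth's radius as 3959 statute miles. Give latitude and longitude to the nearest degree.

Convert each endpoint to a unit vector on the sphere (x = cos φ cos λ, y = cos φ sin λ, z = sin φ).
The central angle between the endpoints is δ = arccos(p₁·p₂) ≈ 1.528 rad (87.5°). The total great-circle distance is δ·R ≈ 1.528 × 3959 ≈ 6048 mi, so the target fraction is f = 4200/6048 ≈ 0.694.
Interpolate at f ≈ 0.694 with slerp weights a = sin((1−f)δ)/sin δ ≈ 0.450, b = sin(fδ)/sin δ ≈ 0.874.
p = a·p₁ + b·p₂ ≈ (0.654, -0.620, 0.433); φ = arcsin(p_z) ≈ 25.67°, λ = atan2(p_y, p_x) ≈ -43.47°.

≈ (26°N, 43°W)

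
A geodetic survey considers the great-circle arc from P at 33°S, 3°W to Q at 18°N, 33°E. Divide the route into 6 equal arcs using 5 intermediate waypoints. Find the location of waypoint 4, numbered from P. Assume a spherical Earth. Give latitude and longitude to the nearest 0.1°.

≈ 0.8°N, 21.7°E

Convert each endpoint to a unit vector on the sphere (x = cos φ cos λ, y = cos φ sin λ, z = sin φ).
The central angle between the endpoints is δ = arccos(p₁·p₂) ≈ 1.074 rad (61.5°).
Interpolate at f = 4/6 with slerp weights a = sin((1−f)δ)/sin δ ≈ 0.399, b = sin(fδ)/sin δ ≈ 0.747.
p = a·p₁ + b·p₂ ≈ (0.929, 0.369, 0.014); φ = arcsin(p_z) ≈ 0.78°, λ = atan2(p_y, p_x) ≈ 21.67°.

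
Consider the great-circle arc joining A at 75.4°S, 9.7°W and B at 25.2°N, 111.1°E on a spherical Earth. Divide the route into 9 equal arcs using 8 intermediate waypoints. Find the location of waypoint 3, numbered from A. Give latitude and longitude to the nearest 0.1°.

≈ 53.2°S, 86.2°E

Convert each endpoint to a unit vector on the sphere (x = cos φ cos λ, y = cos φ sin λ, z = sin φ).
The central angle between the endpoints is δ = arccos(p₁·p₂) ≈ 2.128 rad (121.9°).
Interpolate at f = 3/9 with slerp weights a = sin((1−f)δ)/sin δ ≈ 1.165, b = sin(fδ)/sin δ ≈ 0.767.
p = a·p₁ + b·p₂ ≈ (0.039, 0.598, -0.800); φ = arcsin(p_z) ≈ -53.16°, λ = atan2(p_y, p_x) ≈ 86.23°.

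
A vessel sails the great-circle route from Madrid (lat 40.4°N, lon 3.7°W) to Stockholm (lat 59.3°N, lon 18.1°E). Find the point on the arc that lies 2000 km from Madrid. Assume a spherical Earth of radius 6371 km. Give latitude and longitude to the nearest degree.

≈ lat 55°N, lon 11°E

The haversine formula gives a central angle δ ≈ 0.407 rad (23.3°) between the endpoints. The total great-circle distance is δ·R ≈ 0.407 × 6371 ≈ 2594 km, so the target fraction is f = 2000/2594 ≈ 0.771.
Interpolate at f ≈ 0.771 with slerp weights a = sin((1−f)δ)/sin δ ≈ 0.235, b = sin(fδ)/sin δ ≈ 0.780.
p = a·p₁ + b·p₂ ≈ (0.557, 0.112, 0.823); φ = arcsin(p_z) ≈ 55.37°, λ = atan2(p_y, p_x) ≈ 11.38°.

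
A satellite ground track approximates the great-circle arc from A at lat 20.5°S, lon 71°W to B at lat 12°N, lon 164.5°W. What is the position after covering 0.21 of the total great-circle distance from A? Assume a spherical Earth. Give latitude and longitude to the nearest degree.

Convert each endpoint to a unit vector on the sphere (x = cos φ cos λ, y = cos φ sin λ, z = sin φ).
The central angle between the endpoints is δ = arccos(p₁·p₂) ≈ 1.700 rad (97.4°).
Interpolate at f = 0.21 with slerp weights a = sin((1−f)δ)/sin δ ≈ 0.982, b = sin(fδ)/sin δ ≈ 0.352.
p = a·p₁ + b·p₂ ≈ (-0.033, -0.962, -0.271); φ = arcsin(p_z) ≈ -15.71°, λ = atan2(p_y, p_x) ≈ -91.94°.

≈ lat 16°S, lon 92°W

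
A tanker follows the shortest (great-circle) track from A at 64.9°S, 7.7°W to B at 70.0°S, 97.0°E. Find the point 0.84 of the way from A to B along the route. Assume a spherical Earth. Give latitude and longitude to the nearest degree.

The haversine formula gives a central angle δ ≈ 0.620 rad (35.5°) between the endpoints.
Interpolate at f = 0.84 with slerp weights a = sin((1−f)δ)/sin δ ≈ 0.170, b = sin(fδ)/sin δ ≈ 0.856.
p = a·p₁ + b·p₂ ≈ (0.036, 0.281, -0.959); φ = arcsin(p_z) ≈ -73.54°, λ = atan2(p_y, p_x) ≈ 82.71°.

≈ 74°S, 83°E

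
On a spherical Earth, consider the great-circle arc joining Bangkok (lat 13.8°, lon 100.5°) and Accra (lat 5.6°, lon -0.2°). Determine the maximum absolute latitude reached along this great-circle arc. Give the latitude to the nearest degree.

The great circle lies in the plane with unit normal n̂ = (p₁ × p₂)/|p₁ × p₂|.
Here n̂_z ≈ -0.961; the vertex latitude is φ_max = arccos|n̂_z| ≈ 16.0°.
Check via Clairaut: cos φ_max = |cos φ₁| · sin C = cos(13.8°)·sin(81.9°) ≈ 0.961, again giving ≈ 16.0°.

≈ 16°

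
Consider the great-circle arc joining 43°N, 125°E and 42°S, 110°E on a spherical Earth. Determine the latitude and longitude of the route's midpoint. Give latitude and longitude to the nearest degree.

Convert each endpoint to a unit vector on the sphere (x = cos φ cos λ, y = cos φ sin λ, z = sin φ).
The central angle between the endpoints is δ = arccos(p₁·p₂) ≈ 1.502 rad (86.1°).
Interpolate at f = 1/2 with slerp weights a = sin((1−f)δ)/sin δ ≈ 0.684, b = sin(fδ)/sin δ ≈ 0.684.
p = a·p₁ + b·p₂ ≈ (-0.461, 0.887, 0.009); φ = arcsin(p_z) ≈ 0.50°, λ = atan2(p_y, p_x) ≈ 117.44°.

≈ 1°N, 117°E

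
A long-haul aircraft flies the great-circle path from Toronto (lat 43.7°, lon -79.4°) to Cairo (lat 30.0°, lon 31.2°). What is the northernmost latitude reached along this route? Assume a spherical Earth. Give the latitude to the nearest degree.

≈ 54°

The great circle lies in the plane with unit normal n̂ = (p₁ × p₂)/|p₁ × p₂|.
Here n̂_z ≈ +0.591; the vertex latitude is φ_max = arccos|n̂_z| ≈ 53.8°.
Check via Clairaut: cos φ_max = |cos φ₁| · sin C = cos(43.7°)·sin(54.8°) ≈ 0.591, again giving ≈ 53.8°.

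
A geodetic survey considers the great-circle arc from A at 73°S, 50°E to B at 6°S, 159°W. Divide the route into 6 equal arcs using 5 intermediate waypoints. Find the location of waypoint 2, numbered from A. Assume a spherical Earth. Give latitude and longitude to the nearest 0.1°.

Write both endpoints as unit vectors p₁, p₂ with components (cos φ cos λ, cos φ sin λ, sin φ).
The central angle between the endpoints is δ = arccos(p₁·p₂) ≈ 1.726 rad (98.9°).
Interpolate at f = 2/6 with slerp weights a = sin((1−f)δ)/sin δ ≈ 0.924, b = sin(fδ)/sin δ ≈ 0.551.
p = a·p₁ + b·p₂ ≈ (-0.338, 0.011, -0.941); φ = arcsin(p_z) ≈ -70.26°, λ = atan2(p_y, p_x) ≈ 178.18°.

≈ 70.3°S, 178.2°E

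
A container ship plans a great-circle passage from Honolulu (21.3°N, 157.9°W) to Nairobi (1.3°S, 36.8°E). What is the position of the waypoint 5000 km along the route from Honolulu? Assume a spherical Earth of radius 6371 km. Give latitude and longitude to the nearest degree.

Write both endpoints as unit vectors p₁, p₂ with components (cos φ cos λ, cos φ sin λ, sin φ).
The central angle between the endpoints is δ = arccos(p₁·p₂) ≈ 2.712 rad (155.4°). The total great-circle distance is δ·R ≈ 2.712 × 6371 ≈ 17279 km, so the target fraction is f = 5000/17279 ≈ 0.289.
Interpolate at f ≈ 0.289 with slerp weights a = sin((1−f)δ)/sin δ ≈ 2.251, b = sin(fδ)/sin δ ≈ 1.697.
p = a·p₁ + b·p₂ ≈ (-0.584, 0.228, 0.779); φ = arcsin(p_z) ≈ 51.18°, λ = atan2(p_y, p_x) ≈ 158.72°.

≈ 51°N, 159°E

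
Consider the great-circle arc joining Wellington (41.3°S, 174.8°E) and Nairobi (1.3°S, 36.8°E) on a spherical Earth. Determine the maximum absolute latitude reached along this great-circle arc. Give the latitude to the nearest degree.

The great circle lies in the plane with unit normal n̂ = (p₁ × p₂)/|p₁ × p₂|.
Here n̂_z ≈ -0.599; the vertex latitude is φ_max = arccos|n̂_z| ≈ 53.2°.
Check via Clairaut: cos φ_max = |cos φ₁| · sin C = cos(41.3°)·sin(127.2°) ≈ 0.599, again giving ≈ 53.2°.

≈ 53°S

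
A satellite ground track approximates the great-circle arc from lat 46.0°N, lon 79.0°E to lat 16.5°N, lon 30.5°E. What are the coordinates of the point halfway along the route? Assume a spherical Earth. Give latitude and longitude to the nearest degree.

Write both endpoints as unit vectors p₁, p₂ with components (cos φ cos λ, cos φ sin λ, sin φ).
The central angle between the endpoints is δ = arccos(p₁·p₂) ≈ 0.869 rad (49.8°).
Interpolate at f = 1/2 with slerp weights a = sin((1−f)δ)/sin δ ≈ 0.551, b = sin(fδ)/sin δ ≈ 0.551.
p = a·p₁ + b·p₂ ≈ (0.528, 0.644, 0.553); φ = arcsin(p_z) ≈ 33.58°, λ = atan2(p_y, p_x) ≈ 50.63°.

≈ lat 34°N, lon 51°E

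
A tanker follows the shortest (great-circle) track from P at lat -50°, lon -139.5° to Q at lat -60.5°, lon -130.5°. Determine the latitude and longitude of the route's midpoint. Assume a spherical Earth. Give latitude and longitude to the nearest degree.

The haversine formula gives a central angle δ ≈ 0.204 rad (11.7°) between the endpoints.
Interpolate at f = 1/2 with slerp weights a = sin((1−f)δ)/sin δ ≈ 0.503, b = sin(fδ)/sin δ ≈ 0.503.
p = a·p₁ + b·p₂ ≈ (-0.406, -0.398, -0.822); φ = arcsin(p_z) ≈ -55.33°, λ = atan2(p_y, p_x) ≈ -135.60°.

≈ lat -55°, lon -136°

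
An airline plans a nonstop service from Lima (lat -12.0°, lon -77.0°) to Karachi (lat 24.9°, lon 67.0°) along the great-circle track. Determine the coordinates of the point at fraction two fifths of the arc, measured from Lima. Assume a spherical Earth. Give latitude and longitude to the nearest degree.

≈ lat 14°, lon -25°

From cos δ = sin φ₁ sin φ₂ + cos φ₁ cos φ₂ cos Δλ, the central angle is δ ≈ 2.507 rad (143.6°).
Interpolate at f = 2/5 with slerp weights a = sin((1−f)δ)/sin δ ≈ 1.683, b = sin(fδ)/sin δ ≈ 1.422.
p = a·p₁ + b·p₂ ≈ (0.874, -0.417, 0.249); φ = arcsin(p_z) ≈ 14.40°, λ = atan2(p_y, p_x) ≈ -25.49°.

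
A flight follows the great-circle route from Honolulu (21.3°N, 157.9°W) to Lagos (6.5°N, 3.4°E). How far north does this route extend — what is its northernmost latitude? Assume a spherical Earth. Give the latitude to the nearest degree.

≈ 57°N

The great circle lies in the plane with unit normal n̂ = (p₁ × p₂)/|p₁ × p₂|.
Here n̂_z ≈ +0.540; the vertex latitude is φ_max = arccos|n̂_z| ≈ 57.3°.
Check via Clairaut: cos φ_max = |cos φ₁| · sin C = cos(21.3°)·sin(35.5°) ≈ 0.540, again giving ≈ 57.3°.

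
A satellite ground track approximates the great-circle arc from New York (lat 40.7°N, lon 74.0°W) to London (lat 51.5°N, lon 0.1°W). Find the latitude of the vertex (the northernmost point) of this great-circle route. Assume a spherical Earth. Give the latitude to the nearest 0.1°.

The great circle lies in the plane with unit normal n̂ = (p₁ × p₂)/|p₁ × p₂|.
Here n̂_z ≈ +0.591; the vertex latitude is φ_max = arccos|n̂_z| ≈ 53.8°.

≈ 53.8°N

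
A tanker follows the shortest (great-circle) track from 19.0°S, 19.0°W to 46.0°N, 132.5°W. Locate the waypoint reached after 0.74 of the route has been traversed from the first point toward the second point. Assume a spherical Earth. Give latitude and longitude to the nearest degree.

Convert each endpoint to a unit vector on the sphere (x = cos φ cos λ, y = cos φ sin λ, z = sin φ).
The central angle between the endpoints is δ = arccos(p₁·p₂) ≈ 2.090 rad (119.7°).
Interpolate at f = 0.74 with slerp weights a = sin((1−f)δ)/sin δ ≈ 0.595, b = sin(fδ)/sin δ ≈ 1.151.
p = a·p₁ + b·p₂ ≈ (-0.008, -0.773, 0.634); φ = arcsin(p_z) ≈ 39.37°, λ = atan2(p_y, p_x) ≈ -90.59°.

≈ 39°N, 91°W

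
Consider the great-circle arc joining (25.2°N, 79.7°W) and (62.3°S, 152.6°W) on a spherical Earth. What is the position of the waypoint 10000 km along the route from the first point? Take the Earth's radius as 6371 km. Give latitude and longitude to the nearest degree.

≈ (53°S, 130°W)

The haversine formula gives a central angle δ ≈ 1.827 rad (104.7°) between the endpoints. The total great-circle distance is δ·R ≈ 1.827 × 6371 ≈ 11639 km, so the target fraction is f = 10000/11639 ≈ 0.859.
Interpolate at f ≈ 0.859 with slerp weights a = sin((1−f)δ)/sin δ ≈ 0.263, b = sin(fδ)/sin δ ≈ 1.034.
p = a·p₁ + b·p₂ ≈ (-0.384, -0.455, -0.803); φ = arcsin(p_z) ≈ -53.44°, λ = atan2(p_y, p_x) ≈ -130.15°.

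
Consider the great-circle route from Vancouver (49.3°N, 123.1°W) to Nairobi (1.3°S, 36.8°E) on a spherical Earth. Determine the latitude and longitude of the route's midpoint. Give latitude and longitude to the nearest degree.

≈ (59°N, 7°E)

Convert each endpoint to a unit vector on the sphere (x = cos φ cos λ, y = cos φ sin λ, z = sin φ).
The central angle between the endpoints is δ = arccos(p₁·p₂) ≈ 2.252 rad (129.0°).
Interpolate at f = 1/2 with slerp weights a = sin((1−f)δ)/sin δ ≈ 1.162, b = sin(fδ)/sin δ ≈ 1.162.
p = a·p₁ + b·p₂ ≈ (0.516, 0.061, 0.854); φ = arcsin(p_z) ≈ 58.68°, λ = atan2(p_y, p_x) ≈ 6.75°.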